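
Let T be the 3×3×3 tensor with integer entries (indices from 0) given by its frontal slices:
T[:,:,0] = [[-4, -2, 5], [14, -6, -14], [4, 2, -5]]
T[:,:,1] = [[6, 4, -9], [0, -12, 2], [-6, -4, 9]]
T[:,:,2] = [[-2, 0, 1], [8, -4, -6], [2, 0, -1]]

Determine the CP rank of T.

3

Lower bound: the mode-2 unfolding of T (rows indexed by j, columns by (i,k) = (0,0), (0,1), (0,2), (1,0), (1,1), (1,2), (2,0), (2,1), (2,2)) is [[-4, 6, -2, 14, 0, 8, 4, -6, 2], [-2, 4, 0, -6, -12, -4, 2, -4, 0], [5, -9, 1, -14, 2, -6, -5, 9, -1]].
There the 3×3 minor on rows j ∈ {0, 1, 2}, columns (i,k) ∈ {(0,0), (0,1), (1,0)} is det [[-4, 6, 14], [-2, 4, -6], [5, -9, -14]] = 64 ≠ 0, so this unfolding has rank ≥ 3; CP rank is at least every unfolding rank, so rank(T) ≥ 3. (Flattening ranks never certify an upper bound on CP rank; for that we must actually write T with 3 rank-1 terms.)
Upper bound: T is a sum of 3 rank-1 terms, T = [0, 1, 0] ⊗ [1, -1, -1] ⊗ [8, 8, 4] + [1, -2, -1] ⊗ [2, 0, -1] ⊗ [-1, 1, -1] + [1, -1, -1] ⊗ [1, 1, -2] ⊗ [-2, 4, 0] (one valid choice — decompositions are not unique — normalised so each a, b is primitive with positive first nonzero entry; check it by expanding all entries), so rank(T) ≤ 3.
These bounds meet, so rank(T) = 3.
Check entry T[2,0,2] = 2: (0)·(1)·(4) + (-1)·(2)·(-1) + (-1)·(1)·(0) = 2.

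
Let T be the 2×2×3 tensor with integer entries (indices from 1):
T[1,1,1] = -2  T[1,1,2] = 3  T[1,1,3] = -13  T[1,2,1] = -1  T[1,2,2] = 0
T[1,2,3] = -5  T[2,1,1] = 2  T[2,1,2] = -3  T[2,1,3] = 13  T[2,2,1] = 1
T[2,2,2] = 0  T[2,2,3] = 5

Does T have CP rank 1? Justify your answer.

The mode-3 unfolding of T (rows indexed by k, columns by (i,j) = (1,1), (1,2), (2,1), (2,2)) is [[-2, -1, 2, 1], [3, 0, -3, 0], [-13, -5, 13, 5]].
There the 2×2 minor on rows k ∈ {1, 2}, columns (i,j) ∈ {(1,1), (1,2)} is det [[-2, -1], [3, 0]] = 3 ≠ 0, so this unfolding has rank ≥ 2; CP rank is at least every unfolding rank, so rank(T) ≥ 2.
In particular rank(T) ≥ 2 > 1, so T is not rank-1.

No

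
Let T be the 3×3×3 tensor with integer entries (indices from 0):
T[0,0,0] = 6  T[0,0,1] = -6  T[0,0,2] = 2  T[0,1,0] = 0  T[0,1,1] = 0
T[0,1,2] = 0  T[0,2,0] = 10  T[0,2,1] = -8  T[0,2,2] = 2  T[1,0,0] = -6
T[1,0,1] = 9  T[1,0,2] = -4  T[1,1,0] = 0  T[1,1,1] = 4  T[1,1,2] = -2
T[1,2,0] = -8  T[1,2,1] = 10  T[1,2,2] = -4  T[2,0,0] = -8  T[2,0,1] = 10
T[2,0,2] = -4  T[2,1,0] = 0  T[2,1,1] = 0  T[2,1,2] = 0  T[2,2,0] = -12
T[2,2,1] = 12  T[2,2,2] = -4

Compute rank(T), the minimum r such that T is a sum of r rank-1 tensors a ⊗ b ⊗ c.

3

Lower bound: the mode-3 unfolding of T (rows indexed by k, columns by (i,j) = (0,0), (0,1), (0,2), (1,0), (1,1), (1,2), (2,0), (2,1), (2,2)) is [[6, 0, 10, -6, 0, -8, -8, 0, -12], [-6, 0, -8, 9, 4, 10, 10, 0, 12], [2, 0, 2, -4, -2, -4, -4, 0, -4]].
There the 3×3 minor on rows k ∈ {0, 1, 2}, columns (i,j) ∈ {(0,0), (0,2), (1,1)} is det [[6, 10, 0], [-6, -8, 4], [2, 2, -2]] = 8 ≠ 0, so this unfolding has rank ≥ 3; CP rank is at least every unfolding rank, so rank(T) ≥ 3. (Flattening ranks never certify an upper bound on CP rank; for that we must actually write T with 3 rank-1 terms.)
Upper bound: T is a sum of 3 rank-1 terms, T = [0, 1, 0] ⊗ [0, 1, 0] ⊗ [0, 4, -2] + [1, -2, -2] ⊗ [1, 0, 1] ⊗ [2, -4, 2] + [2, -1, -2] ⊗ [1, 0, 2] ⊗ [2, -1, 0] (written with every a and b primitive with positive leading entry and the scale carried by c; CP decompositions are not unique, and this one is verified by expanding entrywise), so rank(T) ≤ 3.
These bounds meet, so rank(T) = 3.
Check entry T[1,0,1] = 9: (1)·(0)·(4) + (-2)·(1)·(-4) + (-1)·(1)·(-1) = 9.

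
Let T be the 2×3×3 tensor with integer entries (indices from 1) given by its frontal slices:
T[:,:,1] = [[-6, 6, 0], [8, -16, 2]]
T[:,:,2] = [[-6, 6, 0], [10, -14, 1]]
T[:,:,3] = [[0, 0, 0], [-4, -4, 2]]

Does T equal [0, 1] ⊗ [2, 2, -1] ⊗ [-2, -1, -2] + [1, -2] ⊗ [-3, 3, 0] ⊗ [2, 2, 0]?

Yes

Reconstruct entrywise from the claimed factors. For example, T[1,3,3] = 0 and Σₗ aₗ[1]bₗ[3]cₗ[3] = (0)·(-1)·(-2) + (1)·(0)·(0) = 0; checking all 18 entries, every one matches. The claim holds.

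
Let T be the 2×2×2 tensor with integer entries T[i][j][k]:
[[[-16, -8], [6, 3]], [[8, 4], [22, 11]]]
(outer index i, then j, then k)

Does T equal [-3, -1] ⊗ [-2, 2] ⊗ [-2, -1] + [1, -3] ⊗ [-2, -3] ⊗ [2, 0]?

Reconstruct entry (0,0,1) from the claimed factors: Σₗ aₗ[0]bₗ[0]cₗ[1] = (-3)·(-2)·(-1) + (1)·(-2)·(0) = -6, but T[0,0,1] = -8. The claim is false.

No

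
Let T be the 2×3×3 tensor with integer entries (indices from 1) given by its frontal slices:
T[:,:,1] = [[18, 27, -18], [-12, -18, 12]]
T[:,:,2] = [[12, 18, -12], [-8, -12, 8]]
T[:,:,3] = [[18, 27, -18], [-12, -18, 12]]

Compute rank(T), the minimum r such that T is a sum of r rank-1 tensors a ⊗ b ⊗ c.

Lower bound: T ≠ 0 (e.g. T[1,1,1] = 18), so rank(T) ≥ 1.
Upper bound: the mode-1 fibre T[:,1,1] = [18, -12] gives a = [3, -2] (primitive direction); the mode-2 fibre T[1,:,1] = [18, 27, -18] gives b = [2, 3, -2]; then c[k] = T[1,1,k] / (a[1]·b[1]) = [18, 12, 18] / 6 = [3, 2, 3].
Expanding [3, -2] ⊗ [2, 3, -2] ⊗ [3, 2, 3] reproduces all 18 entries of T, so T = [3, -2] ⊗ [2, 3, -2] ⊗ [3, 2, 3] and rank(T) ≤ 1.
These bounds meet, so rank(T) = 1.

1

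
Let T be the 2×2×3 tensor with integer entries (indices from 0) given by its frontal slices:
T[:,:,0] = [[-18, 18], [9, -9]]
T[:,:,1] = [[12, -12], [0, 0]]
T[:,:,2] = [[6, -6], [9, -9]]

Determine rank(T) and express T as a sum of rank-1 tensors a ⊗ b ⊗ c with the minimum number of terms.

rank(T) = 2

Lower bound: in the mode-1 unfolding of T (rows indexed by i, columns by (j,k)) the 2×2 minor on rows i ∈ {0, 1}, columns (j,k) ∈ {(0,0), (0,1)} is det [[-18, 12], [9, 0]] = -108 ≠ 0, so that unfolding has rank ≥ 2 and hence rank(T) ≥ 2 (CP rank is at least every unfolding rank, though it can be larger).
Upper bound: T[:,j,:] = b[j]·M for every slice, with b = [1, -1] and M = [[-18, 12, 6], [9, 0, 9]] (rows i, columns k).
Splitting M by its rows (i = 0, 1), M = [1, 0][-18, 12, 6]ᵀ + [0, 1][9, 0, 9]ᵀ.
Hence T = [1, 0] ⊗ [1, -1] ⊗ [-18, 12, 6] + [0, 1] ⊗ [1, -1] ⊗ [9, 0, 9], so rank(T) ≤ 2.
These bounds meet, so rank(T) = 2.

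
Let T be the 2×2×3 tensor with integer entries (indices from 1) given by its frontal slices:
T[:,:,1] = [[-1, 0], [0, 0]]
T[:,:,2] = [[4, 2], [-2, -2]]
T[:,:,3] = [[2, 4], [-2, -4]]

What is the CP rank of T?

3

Lower bound: the mode-3 unfolding of T (rows indexed by k, columns by (i,j) = (1,1), (1,2), (2,1), (2,2)) is [[-1, 0, 0, 0], [4, 2, -2, -2], [2, 4, -2, -4]].
There the 3×3 minor on rows k ∈ {1, 2, 3}, columns (i,j) ∈ {(1,1), (1,2), (2,1)} is det [[-1, 0, 0], [4, 2, -2], [2, 4, -2]] = -4 ≠ 0, so this unfolding has rank ≥ 3; CP rank is at least every unfolding rank, so rank(T) ≥ 3. (This is only a lower bound: in general the CP rank may exceed every unfolding rank, so we still need to exhibit 3 rank-1 terms summing to T.)
Upper bound: T is a sum of 3 rank-1 terms, T = [1, -1] (x) [1, 1] (x) [0, 2, 0] + [1, -1] (x) [1, 2] (x) [0, 0, 2] + [1, 0] (x) [1, 0] (x) [-1, 2, 0] (written with every a and b primitive with positive leading entry and the scale carried by c; CP decompositions are not unique, and this one is verified by expanding entrywise), so rank(T) ≤ 3.
These bounds meet, so rank(T) = 3.
Check entry T[2,1,1] = 0: (-1)·(1)·(0) + (-1)·(1)·(0) + (0)·(1)·(-1) = 0.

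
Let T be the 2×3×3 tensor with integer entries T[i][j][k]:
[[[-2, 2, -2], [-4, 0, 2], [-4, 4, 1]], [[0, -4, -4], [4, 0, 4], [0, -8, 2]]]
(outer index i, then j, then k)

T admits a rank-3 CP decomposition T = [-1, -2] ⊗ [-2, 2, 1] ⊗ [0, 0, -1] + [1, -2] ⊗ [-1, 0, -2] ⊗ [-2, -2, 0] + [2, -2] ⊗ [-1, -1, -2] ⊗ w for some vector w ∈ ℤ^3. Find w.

Subtract the known terms from T to get the rank-1 residual R = [2, -2] ⊗ [-1, -1, -2] ⊗ w, so R[i,j,k] = a[i]·b[j]·w[k]. Pick indices with nonzero a[0]·b[0] = (2)·(-1) = -2. Only the fibre through (0,0,·) is needed: R[0,0,:] = T[0,0,:] − Σₗ aₗ[0]bₗ[0]cₗ = [-2, 2, -2] − (-1)·(-2)·[0, 0, -1] − (1)·(-1)·[-2, -2, 0] = [-4, 0, 0]. Then w[k] = R[0,0,k] / -2 for each k, giving w = [-4, 0, 0] / -2 = [2, 0, 0].

w = [2, 0, 0]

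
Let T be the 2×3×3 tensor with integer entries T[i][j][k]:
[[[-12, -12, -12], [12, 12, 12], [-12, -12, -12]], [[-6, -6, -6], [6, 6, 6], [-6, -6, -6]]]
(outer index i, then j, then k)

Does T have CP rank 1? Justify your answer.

If T = a ⊗ b ⊗ c then every fibre of T is a multiple of the corresponding factor, so read the factors off the fibres through the nonzero entry T[0,0,0] = -12.
The mode-1 fibre T[:,0,0] = [-12, -6] gives a = [2, 1] (primitive direction); the mode-2 fibre T[0,:,0] = [-12, 12, -12] gives b = [1, -1, 1]; then c[k] = T[0,0,k] / (a[0]·b[0]) = [-12, -12, -12] / 2 = [-6, -6, -6].
Expanding [2, 1] ⊗ [1, -1, 1] ⊗ [-6, -6, -6] reproduces all 18 entries of T, so T = [2, 1] ⊗ [1, -1, 1] ⊗ [-6, -6, -6] and rank(T) ≤ 1.
Equivalently every frontal slice T[:,:,k] is c[k] times the rank-1 matrix [2, 1] ⊗ [1, -1, 1]. So T has rank 1 (it is nonzero).

Yes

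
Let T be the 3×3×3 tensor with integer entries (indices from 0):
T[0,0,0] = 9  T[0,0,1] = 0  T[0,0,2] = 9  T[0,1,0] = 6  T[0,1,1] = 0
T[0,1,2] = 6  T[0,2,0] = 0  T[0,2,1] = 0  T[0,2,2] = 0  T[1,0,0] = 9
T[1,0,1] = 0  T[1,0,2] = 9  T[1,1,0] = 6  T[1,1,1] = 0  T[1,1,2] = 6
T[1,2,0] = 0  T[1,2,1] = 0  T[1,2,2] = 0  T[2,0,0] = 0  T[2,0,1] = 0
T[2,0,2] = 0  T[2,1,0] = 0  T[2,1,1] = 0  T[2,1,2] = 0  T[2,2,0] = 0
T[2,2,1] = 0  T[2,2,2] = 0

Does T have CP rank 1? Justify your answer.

The mode-1 fibre T[:,0,0] = [9, 9, 0] gives a = (1, 1, 0) (primitive direction); the mode-2 fibre T[0,:,0] = [9, 6, 0] gives b = (3, 2, 0); then c[k] = T[0,0,k] / (a[0]·b[0]) = [9, 0, 9] / 3 = (3, 0, 3).
Expanding (1, 1, 0) ⊗ (3, 2, 0) ⊗ (3, 0, 3) reproduces all 27 entries of T, so T = (1, 1, 0) ⊗ (3, 2, 0) ⊗ (3, 0, 3) and rank(T) ≤ 1.
Equivalently every frontal slice T[:,:,k] is c[k] times the rank-1 matrix (1, 1, 0) ⊗ (3, 2, 0). So T has rank 1 (it is nonzero).

Yes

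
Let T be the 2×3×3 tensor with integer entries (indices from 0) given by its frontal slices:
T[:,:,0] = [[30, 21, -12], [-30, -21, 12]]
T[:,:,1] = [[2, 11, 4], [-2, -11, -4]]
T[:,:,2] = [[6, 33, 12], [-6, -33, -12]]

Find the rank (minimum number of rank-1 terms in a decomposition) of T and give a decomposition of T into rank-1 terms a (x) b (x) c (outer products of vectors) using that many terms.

rank(T) = 2

Lower bound: in the mode-3 unfolding of T (rows indexed by k, columns by (i,j)) the 2×2 minor on rows k ∈ {0, 1}, columns (i,j) ∈ {(0,0), (0,1)} is det [[30, 21], [2, 11]] = 288 ≠ 0, so that unfolding has rank ≥ 2 and hence rank(T) ≥ 2 (CP rank is at least every unfolding rank, though it can be larger).
Upper bound: T[i,:,:] = a[i]·M for every slice, with a = [1, -1] and M = [[30, 2, 6], [21, 11, 33], [-12, 4, 12]] (rows j, columns k).
The columns of M satisfy (column 2) = 3·(column 1), so splitting by columns, M = [30, 21, -12][1, 0, 0]ᵀ + [2, 11, 4][0, 1, 3]ᵀ.
Hence T = [1, -1] (x) [30, 21, -12] (x) [1, 0, 0] + [1, -1] (x) [2, 11, 4] (x) [0, 1, 3], so rank(T) ≤ 2.
These bounds meet, so rank(T) = 2.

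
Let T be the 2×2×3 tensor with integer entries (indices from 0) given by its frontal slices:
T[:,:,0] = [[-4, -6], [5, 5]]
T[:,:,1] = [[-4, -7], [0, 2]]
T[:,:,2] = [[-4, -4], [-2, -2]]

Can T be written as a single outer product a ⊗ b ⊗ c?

No

The mode-3 unfolding of T (rows indexed by k, columns by (i,j) = (0,0), (0,1), (1,0), (1,1)) is [[-4, -6, 5, 5], [-4, -7, 0, 2], [-4, -4, -2, -2]].
There the 3×3 minor on rows k ∈ {0, 1, 2}, columns (i,j) ∈ {(0,0), (0,1), (1,0)} is det [[-4, -6, 5], [-4, -7, 0], [-4, -4, -2]] = -68 ≠ 0, so this unfolding has rank ≥ 3; CP rank is at least every unfolding rank, so rank(T) ≥ 3.
In particular rank(T) ≥ 3 > 1, so T is not rank-1.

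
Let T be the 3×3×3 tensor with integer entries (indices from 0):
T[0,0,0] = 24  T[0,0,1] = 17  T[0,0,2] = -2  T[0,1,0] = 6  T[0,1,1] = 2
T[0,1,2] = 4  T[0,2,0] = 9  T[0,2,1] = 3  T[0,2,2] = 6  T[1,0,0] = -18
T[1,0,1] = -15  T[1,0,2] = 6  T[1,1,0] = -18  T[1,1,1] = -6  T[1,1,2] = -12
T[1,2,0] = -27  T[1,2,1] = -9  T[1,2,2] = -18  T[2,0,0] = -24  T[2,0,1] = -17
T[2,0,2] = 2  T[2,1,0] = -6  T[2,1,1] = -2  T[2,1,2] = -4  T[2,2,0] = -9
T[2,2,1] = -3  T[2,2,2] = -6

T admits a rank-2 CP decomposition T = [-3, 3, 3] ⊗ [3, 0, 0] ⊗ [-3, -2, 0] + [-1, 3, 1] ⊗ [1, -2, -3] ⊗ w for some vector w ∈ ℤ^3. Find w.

w = [3, 1, 2]

Subtract the known terms from T to get the rank-1 residual R = [-1, 3, 1] ⊗ [1, -2, -3] ⊗ w, so R[i,j,k] = a[i]·b[j]·w[k]. Pick indices with nonzero a[0]·b[0] = (-1)·(1) = -1. Only the fibre through (0,0,·) is needed: R[0,0,:] = T[0,0,:] − Σₗ aₗ[0]bₗ[0]cₗ = [24, 17, -2] − (-3)·(3)·[-3, -2, 0] = [-3, -1, -2]. Then w[k] = R[0,0,k] / -1 for each k, giving w = [-3, -1, -2] / -1 = [3, 1, 2].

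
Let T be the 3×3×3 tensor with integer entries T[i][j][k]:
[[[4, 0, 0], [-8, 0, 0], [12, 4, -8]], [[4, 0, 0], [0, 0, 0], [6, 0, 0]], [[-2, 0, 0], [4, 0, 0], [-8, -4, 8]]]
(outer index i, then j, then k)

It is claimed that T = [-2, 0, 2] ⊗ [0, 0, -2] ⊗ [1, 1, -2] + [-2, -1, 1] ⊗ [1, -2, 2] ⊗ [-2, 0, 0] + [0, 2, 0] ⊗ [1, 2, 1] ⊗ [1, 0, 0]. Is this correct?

Reconstruct entrywise from the claimed factors. For example, T[1,1,0] = 0 and Σₗ aₗ[1]bₗ[1]cₗ[0] = (0)·(0)·(1) + (-1)·(-2)·(-2) + (2)·(2)·(1) = 0; checking all 27 entries, every one matches. The claim holds.

Yes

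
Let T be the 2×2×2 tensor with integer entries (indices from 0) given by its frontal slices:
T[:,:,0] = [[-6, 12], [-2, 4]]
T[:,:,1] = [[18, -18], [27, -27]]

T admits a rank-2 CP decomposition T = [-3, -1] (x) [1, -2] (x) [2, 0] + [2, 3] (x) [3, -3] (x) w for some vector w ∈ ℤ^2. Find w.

Subtract the known terms from T to get the rank-1 residual R = [2, 3] (x) [3, -3] (x) w, so R[i,j,k] = a[i]·b[j]·w[k]. Pick indices with nonzero a[0]·b[0] = (2)·(3) = 6. Only the fibre through (0,0,·) is needed: R[0,0,:] = T[0,0,:] − Σₗ aₗ[0]bₗ[0]cₗ = [-6, 18] − (-3)·(1)·[2, 0] = [0, 18]. Then w[k] = R[0,0,k] / 6 for each k, giving w = [0, 18] / 6 = [0, 3].

w = [0, 3]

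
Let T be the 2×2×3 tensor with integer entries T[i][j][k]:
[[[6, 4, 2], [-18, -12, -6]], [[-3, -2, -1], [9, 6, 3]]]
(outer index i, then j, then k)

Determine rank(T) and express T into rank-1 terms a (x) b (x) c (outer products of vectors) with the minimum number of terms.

Lower bound: T ≠ 0 (e.g. T[0,0,0] = 6), so rank(T) ≥ 1.
Upper bound: if T = a (x) b (x) c then every fibre of T is a multiple of the corresponding factor, so read the factors off the fibres through the nonzero entry T[0,0,0] = 6.
The mode-1 fibre T[:,0,0] = [6, -3] gives a = [2, -1] (primitive direction); the mode-2 fibre T[0,:,0] = [6, -18] gives b = [1, -3]; then c[k] = T[0,0,k] / (a[0]·b[0]) = [6, 4, 2] / 2 = [3, 2, 1].
Expanding [2, -1] (x) [1, -3] (x) [3, 2, 1] reproduces all 12 entries of T, so T = [2, -1] (x) [1, -3] (x) [3, 2, 1] and rank(T) ≤ 1.
These bounds meet, so rank(T) = 1.

rank(T) = 1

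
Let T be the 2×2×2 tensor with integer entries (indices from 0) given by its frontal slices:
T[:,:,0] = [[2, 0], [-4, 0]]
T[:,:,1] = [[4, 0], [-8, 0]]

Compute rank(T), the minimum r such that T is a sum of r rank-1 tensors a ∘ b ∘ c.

Lower bound: T ≠ 0 (e.g. T[0,0,0] = 2), so rank(T) ≥ 1.
Upper bound: if T = a ∘ b ∘ c then every fibre of T is a multiple of the corresponding factor, so read the factors off the fibres through the nonzero entry T[0,0,0] = 2.
The mode-1 fibre T[:,0,0] = [2, -4] gives a = [1, -2] (primitive direction); the mode-2 fibre T[0,:,0] = [2, 0] gives b = [1, 0]; then c[k] = T[0,0,k] / (a[0]·b[0]) = [2, 4] / 1 = [2, 4].
Expanding [1, -2] ∘ [1, 0] ∘ [2, 4] reproduces all 8 entries of T, so T = [1, -2] ∘ [1, 0] ∘ [2, 4] and rank(T) ≤ 1.
These bounds meet, so rank(T) = 1.

1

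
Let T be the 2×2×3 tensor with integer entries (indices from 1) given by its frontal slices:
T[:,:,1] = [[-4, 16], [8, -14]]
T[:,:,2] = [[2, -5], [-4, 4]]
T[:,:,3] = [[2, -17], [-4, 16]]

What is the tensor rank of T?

2

Lower bound: in the mode-3 unfolding of T (rows indexed by k, columns by (i,j)) the 2×2 minor on rows k ∈ {1, 2}, columns (i,j) ∈ {(1,1), (1,2)} is det [[-4, 16], [2, -5]] = -12 ≠ 0, so that unfolding has rank ≥ 2 and hence rank(T) ≥ 2 (CP rank is at least every unfolding rank, though it can be larger).
Upper bound: with S_k = T[:,:,k], the two rank-1 terms a₁b₁ᵀ, a₂b₂ᵀ are the rank-1 members of the pencil x·S₁ + y·S₂.
det(x·S₁ + y·S₂) is −72·x² + 60·xy − 12·y² = (-12)·(3·x − y)(2·x − y), vanishing at (x:y) = (1:3) and (1:2).
M₁ = S₁ + 3·S₂ = [[2, 1], [-4, -2]] = (1, -2)(2, 1)ᵀ and M₂ = S₁ + 2·S₂ = [[0, 6], [0, -6]] = 6·(1, -1)(0, 1)ᵀ, so take a₁ = (1, -2), b₁ = (2, 1), a₂ = (1, -1), b₂ = (0, 1).
Each slice is an integer combination of E₁ = a₁b₁ᵀ and E₂ = a₂b₂ᵀ: S₁ = −2·E₁ + 18·E₂, S₂ = E₁ − 6·E₂, S₃ = E₁ − 18·E₂; reading off coefficients, c₁ = (-2, 1, 1) and c₂ = (18, -6, -18).
Hence T = (1, -2) (x) (2, 1) (x) (-2, 1, 1) + (1, -1) (x) (0, 1) (x) (18, -6, -18), so rank(T) ≤ 2.
These bounds meet, so rank(T) = 2.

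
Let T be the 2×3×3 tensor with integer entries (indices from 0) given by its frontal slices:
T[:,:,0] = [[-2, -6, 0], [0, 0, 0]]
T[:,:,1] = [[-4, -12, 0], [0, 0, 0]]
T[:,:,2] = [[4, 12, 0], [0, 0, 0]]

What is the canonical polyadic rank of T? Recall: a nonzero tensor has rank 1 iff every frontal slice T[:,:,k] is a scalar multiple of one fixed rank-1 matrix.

Lower bound: T ≠ 0 (e.g. T[0,0,0] = -2), so rank(T) ≥ 1.
Upper bound: if T = a ⊗ b ⊗ c then every fibre of T is a multiple of the corresponding factor, so read the factors off the fibres through the nonzero entry T[0,0,0] = -2.
The mode-1 fibre T[:,0,0] = [-2, 0] gives a = (1, 0) (primitive direction); the mode-2 fibre T[0,:,0] = [-2, -6, 0] gives b = (1, 3, 0); then c[k] = T[0,0,k] / (a[0]·b[0]) = [-2, -4, 4] / 1 = (-2, -4, 4).
Expanding (1, 0) ⊗ (1, 3, 0) ⊗ (-2, -4, 4) reproduces all 18 entries of T, so T = (1, 0) ⊗ (1, 3, 0) ⊗ (-2, -4, 4) and rank(T) ≤ 1.
These bounds meet, so rank(T) = 1.

1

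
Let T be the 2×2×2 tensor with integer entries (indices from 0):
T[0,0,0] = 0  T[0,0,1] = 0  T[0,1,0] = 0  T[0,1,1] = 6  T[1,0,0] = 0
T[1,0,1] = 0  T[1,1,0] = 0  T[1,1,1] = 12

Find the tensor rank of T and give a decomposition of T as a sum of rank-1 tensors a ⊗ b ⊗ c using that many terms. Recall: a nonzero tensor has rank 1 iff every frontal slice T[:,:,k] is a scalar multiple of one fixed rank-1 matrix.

Lower bound: T ≠ 0 (e.g. T[0,1,1] = 6), so rank(T) ≥ 1.
Upper bound: if T = a ⊗ b ⊗ c then every fibre of T is a multiple of the corresponding factor, so read the factors off the fibres through the nonzero entry T[0,1,1] = 6.
The mode-1 fibre T[:,1,1] = [6, 12] gives a = [1, 2] (primitive direction); the mode-2 fibre T[0,:,1] = [0, 6] gives b = [0, 1]; then c[k] = T[0,1,k] / (a[0]·b[1]) = [0, 6] / 1 = [0, 6].
Expanding [1, 2] ⊗ [0, 1] ⊗ [0, 6] reproduces all 8 entries of T, so T = [1, 2] ⊗ [0, 1] ⊗ [0, 6] and rank(T) ≤ 1.
These bounds meet, so rank(T) = 1.

rank(T) = 1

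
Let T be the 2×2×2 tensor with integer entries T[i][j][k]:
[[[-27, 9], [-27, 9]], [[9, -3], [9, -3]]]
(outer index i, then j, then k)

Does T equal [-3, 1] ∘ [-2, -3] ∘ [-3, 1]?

Reconstruct entry (0,0,0) from the claimed factors: Σₗ aₗ[0]bₗ[0]cₗ[0] = (-3)·(-2)·(-3) = -18, but T[0,0,0] = -27. The claim is false.

No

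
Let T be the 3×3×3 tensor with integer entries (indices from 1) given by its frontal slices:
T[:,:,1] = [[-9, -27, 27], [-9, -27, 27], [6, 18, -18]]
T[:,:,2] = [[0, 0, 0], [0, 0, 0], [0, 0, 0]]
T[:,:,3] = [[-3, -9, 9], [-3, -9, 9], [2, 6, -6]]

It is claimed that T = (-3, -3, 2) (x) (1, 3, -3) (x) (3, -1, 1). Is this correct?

No

Reconstruct entry (1,1,2) from the claimed factors: Σₗ aₗ[1]bₗ[1]cₗ[2] = (-3)·(1)·(-1) = 3, but T[1,1,2] = 0. The claim is false.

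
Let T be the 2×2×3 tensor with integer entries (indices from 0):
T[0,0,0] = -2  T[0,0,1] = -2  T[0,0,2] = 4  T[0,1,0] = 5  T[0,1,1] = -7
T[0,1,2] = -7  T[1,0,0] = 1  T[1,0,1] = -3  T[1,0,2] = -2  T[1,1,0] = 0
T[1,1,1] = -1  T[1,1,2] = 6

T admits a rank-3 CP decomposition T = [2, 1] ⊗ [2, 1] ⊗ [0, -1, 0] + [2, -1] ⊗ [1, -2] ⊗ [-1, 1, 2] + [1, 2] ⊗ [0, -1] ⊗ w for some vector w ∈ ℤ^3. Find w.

Subtract the known terms from T to get the rank-1 residual R = [1, 2] ⊗ [0, -1] ⊗ w, so R[i,j,k] = a[i]·b[j]·w[k]. Pick indices with nonzero a[0]·b[1] = (1)·(-1) = -1. Only the fibre through (0,1,·) is needed: R[0,1,:] = T[0,1,:] − Σₗ aₗ[0]bₗ[1]cₗ = [5, -7, -7] − (2)·(1)·[0, -1, 0] − (2)·(-2)·[-1, 1, 2] = [1, -1, 1]. Then w[k] = R[0,1,k] / -1 for each k, giving w = [1, -1, 1] / -1 = [-1, 1, -1].

w = [-1, 1, -1]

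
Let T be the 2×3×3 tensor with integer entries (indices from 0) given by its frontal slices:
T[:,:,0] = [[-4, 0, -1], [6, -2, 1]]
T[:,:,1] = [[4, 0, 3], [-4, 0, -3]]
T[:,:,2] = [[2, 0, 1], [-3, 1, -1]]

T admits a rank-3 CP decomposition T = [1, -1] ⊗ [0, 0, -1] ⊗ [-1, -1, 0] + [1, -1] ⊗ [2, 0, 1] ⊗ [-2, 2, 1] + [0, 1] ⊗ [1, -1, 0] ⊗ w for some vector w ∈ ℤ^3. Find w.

w = [2, 0, -1]

Subtract the known terms from T to get the rank-1 residual R = [0, 1] ⊗ [1, -1, 0] ⊗ w, so R[i,j,k] = a[i]·b[j]·w[k]. Pick indices with nonzero a[1]·b[0] = (1)·(1) = 1. Only the fibre through (1,0,·) is needed: R[1,0,:] = T[1,0,:] − Σₗ aₗ[1]bₗ[0]cₗ = [6, -4, -3] − (-1)·(0)·[-1, -1, 0] − (-1)·(2)·[-2, 2, 1] = [2, 0, -1]. Then w[k] = R[1,0,k] / 1 for each k, giving w = [2, 0, -1] / 1 = [2, 0, -1].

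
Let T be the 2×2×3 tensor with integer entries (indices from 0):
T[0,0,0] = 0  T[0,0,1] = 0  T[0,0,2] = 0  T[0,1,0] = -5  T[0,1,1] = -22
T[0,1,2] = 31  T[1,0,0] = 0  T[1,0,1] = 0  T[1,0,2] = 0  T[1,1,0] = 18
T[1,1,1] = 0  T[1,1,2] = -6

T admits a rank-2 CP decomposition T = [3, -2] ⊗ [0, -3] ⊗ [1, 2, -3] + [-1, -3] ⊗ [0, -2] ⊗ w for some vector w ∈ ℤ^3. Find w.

Subtract the known terms from T to get the rank-1 residual R = [-1, -3] ⊗ [0, -2] ⊗ w, so R[i,j,k] = a[i]·b[j]·w[k]. Pick indices with nonzero a[0]·b[1] = (-1)·(-2) = 2. Only the fibre through (0,1,·) is needed: R[0,1,:] = T[0,1,:] − Σₗ aₗ[0]bₗ[1]cₗ = [-5, -22, 31] − (3)·(-3)·[1, 2, -3] = [4, -4, 4]. Then w[k] = R[0,1,k] / 2 for each k, giving w = [4, -4, 4] / 2 = [2, -2, 2].

w = [2, -2, 2]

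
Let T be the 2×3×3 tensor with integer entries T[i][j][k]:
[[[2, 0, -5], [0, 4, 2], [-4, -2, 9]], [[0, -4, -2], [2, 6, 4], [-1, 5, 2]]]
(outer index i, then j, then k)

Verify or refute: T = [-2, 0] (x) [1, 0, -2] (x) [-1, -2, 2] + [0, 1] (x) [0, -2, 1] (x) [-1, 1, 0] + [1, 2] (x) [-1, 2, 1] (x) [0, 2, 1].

Reconstruct entry (0,0,1) from the claimed factors: Σₗ aₗ[0]bₗ[0]cₗ[1] = (-2)·(1)·(-2) + (0)·(0)·(1) + (1)·(-1)·(2) = 2, but T[0,0,1] = 0. The claim is false.

No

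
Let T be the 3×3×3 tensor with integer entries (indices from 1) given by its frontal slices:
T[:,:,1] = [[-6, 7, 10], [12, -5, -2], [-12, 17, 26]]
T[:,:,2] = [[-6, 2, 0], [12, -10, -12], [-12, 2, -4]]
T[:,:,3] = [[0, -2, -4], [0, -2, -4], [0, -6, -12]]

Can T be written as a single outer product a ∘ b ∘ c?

The mode-1 unfolding of T (rows indexed by i, columns by (j,k) = (1,1), (1,2), (1,3), (2,1), (2,2), (2,3), (3,1), (3,2), (3,3)) is [[-6, -6, 0, 7, 2, -2, 10, 0, -4], [12, 12, 0, -5, -10, -2, -2, -12, -4], [-12, -12, 0, 17, 2, -6, 26, -4, -12]].
There the 2×2 minor on rows i ∈ {1, 2}, columns (j,k) ∈ {(1,1), (2,1)} is det [[-6, 7], [12, -5]] = -54 ≠ 0, so this unfolding has rank ≥ 2; CP rank is at least every unfolding rank, so rank(T) ≥ 2.
In particular rank(T) ≥ 2 > 1, so T is not rank-1.

No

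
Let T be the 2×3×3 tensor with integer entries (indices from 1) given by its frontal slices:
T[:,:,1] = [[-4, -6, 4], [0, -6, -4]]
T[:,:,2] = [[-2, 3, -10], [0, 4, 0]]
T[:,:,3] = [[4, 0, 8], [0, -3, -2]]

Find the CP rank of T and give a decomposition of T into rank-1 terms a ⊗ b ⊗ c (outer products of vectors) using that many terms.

rank(T) = 3

Lower bound: the mode-3 unfolding of T (rows indexed by k, columns by (i,j) = (1,1), (1,2), (1,3), (2,1), (2,2), (2,3)) is [[-4, -6, 4, 0, -6, -4], [-2, 3, -10, 0, 4, 0], [4, 0, 8, 0, -3, -2]].
There the 3×3 minor on rows k ∈ {1, 2, 3}, columns (i,j) ∈ {(1,1), (1,2), (2,2)} is det [[-4, -6, -6], [-2, 3, 4], [4, 0, -3]] = 48 ≠ 0, so this unfolding has rank ≥ 3; CP rank is at least every unfolding rank, so rank(T) ≥ 3. (Unfolding ranks only ever bound the CP rank from below — rank(T) can be strictly larger than all of them — so the matching upper bound has to come from an explicit 3-term decomposition.)
Upper bound: T is a sum of 3 rank-1 terms, T = [0, 1] ⊗ [0, 1, 2] ⊗ [-4, 2, -2] + [1, 0] ⊗ [2, 1, 2] ⊗ [-2, -1, 2] + [2, 1] ⊗ [0, 1, -2] ⊗ [-2, 2, -1] (one valid choice — decompositions are not unique — normalised so each a, b is primitive with positive first nonzero entry; check it by expanding all entries), so rank(T) ≤ 3.
These bounds meet, so rank(T) = 3.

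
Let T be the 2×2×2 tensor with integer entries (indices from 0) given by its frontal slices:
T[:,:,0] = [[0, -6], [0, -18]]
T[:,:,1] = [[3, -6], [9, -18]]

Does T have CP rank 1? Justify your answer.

The mode-3 unfolding of T (rows indexed by k, columns by (i,j) = (0,0), (0,1), (1,0), (1,1)) is [[0, -6, 0, -18], [3, -6, 9, -18]].
There the 2×2 minor on rows k ∈ {0, 1}, columns (i,j) ∈ {(0,0), (0,1)} is det [[0, -6], [3, -6]] = 18 ≠ 0, so this unfolding has rank ≥ 2; CP rank is at least every unfolding rank, so rank(T) ≥ 2.
In particular rank(T) ≥ 2 > 1, so T is not rank-1.

No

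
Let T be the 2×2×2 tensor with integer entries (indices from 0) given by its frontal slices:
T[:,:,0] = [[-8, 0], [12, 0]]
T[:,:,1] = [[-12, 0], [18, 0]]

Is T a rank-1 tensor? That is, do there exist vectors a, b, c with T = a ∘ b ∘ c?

Yes

If T = a ∘ b ∘ c then every fibre of T is a multiple of the corresponding factor, so read the factors off the fibres through the nonzero entry T[0,0,0] = -8.
The mode-1 fibre T[:,0,0] = [-8, 12] gives a = [2, -3] (primitive direction); the mode-2 fibre T[0,:,0] = [-8, 0] gives b = [1, 0]; then c[k] = T[0,0,k] / (a[0]·b[0]) = [-8, -12] / 2 = [-4, -6].
Expanding [2, -3] ∘ [1, 0] ∘ [-4, -6] reproduces all 8 entries of T, so T = [2, -3] ∘ [1, 0] ∘ [-4, -6] and rank(T) ≤ 1.
Equivalently every frontal slice T[:,:,k] is c[k] times the rank-1 matrix [2, -3] ∘ [1, 0]. So T has rank 1 (it is nonzero).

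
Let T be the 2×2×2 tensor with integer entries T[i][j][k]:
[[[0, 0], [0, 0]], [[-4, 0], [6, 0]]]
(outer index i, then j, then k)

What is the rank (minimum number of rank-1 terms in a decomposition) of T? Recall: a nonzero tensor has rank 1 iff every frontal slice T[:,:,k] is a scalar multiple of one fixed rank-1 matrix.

Lower bound: T ≠ 0 (e.g. T[1,0,0] = -4), so rank(T) ≥ 1.
Upper bound: if T = a ⊗ b ⊗ c then every fibre of T is a multiple of the corresponding factor, so read the factors off the fibres through the nonzero entry T[1,0,0] = -4.
The mode-1 fibre T[:,0,0] = [0, -4] gives a = [0, 1] (primitive direction); the mode-2 fibre T[1,:,0] = [-4, 6] gives b = [2, -3]; then c[k] = T[1,0,k] / (a[1]·b[0]) = [-4, 0] / 2 = [-2, 0].
Expanding [0, 1] ⊗ [2, -3] ⊗ [-2, 0] reproduces all 8 entries of T, so T = [0, 1] ⊗ [2, -3] ⊗ [-2, 0] and rank(T) ≤ 1.
These bounds meet, so rank(T) = 1.
Check entry T[1,0,1] = 0: (1)·(2)·(0) = 0.

1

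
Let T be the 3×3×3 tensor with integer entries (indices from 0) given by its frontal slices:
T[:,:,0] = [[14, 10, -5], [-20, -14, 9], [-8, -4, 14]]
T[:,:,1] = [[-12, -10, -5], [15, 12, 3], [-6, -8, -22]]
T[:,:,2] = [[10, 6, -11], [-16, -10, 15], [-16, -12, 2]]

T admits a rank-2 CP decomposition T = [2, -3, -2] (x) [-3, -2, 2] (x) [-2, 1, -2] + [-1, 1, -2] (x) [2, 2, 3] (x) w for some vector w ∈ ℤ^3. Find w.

w = [-1, 3, 1]

Subtract the known terms from T to get the rank-1 residual R = [-1, 1, -2] (x) [2, 2, 3] (x) w, so R[i,j,k] = a[i]·b[j]·w[k]. Pick indices with nonzero a[0]·b[0] = (-1)·(2) = -2. Only the fibre through (0,0,·) is needed: R[0,0,:] = T[0,0,:] − Σₗ aₗ[0]bₗ[0]cₗ = [14, -12, 10] − (2)·(-3)·[-2, 1, -2] = [2, -6, -2]. Then w[k] = R[0,0,k] / -2 for each k, giving w = [2, -6, -2] / -2 = [-1, 3, 1].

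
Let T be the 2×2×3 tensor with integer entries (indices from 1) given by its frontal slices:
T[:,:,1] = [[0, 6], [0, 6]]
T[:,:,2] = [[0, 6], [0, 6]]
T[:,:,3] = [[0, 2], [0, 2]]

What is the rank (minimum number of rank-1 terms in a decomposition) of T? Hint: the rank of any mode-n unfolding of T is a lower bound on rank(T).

Lower bound: T ≠ 0 (e.g. T[1,2,1] = 6), so rank(T) ≥ 1.
Upper bound: if T = a ⊗ b ⊗ c then every fibre of T is a multiple of the corresponding factor, so read the factors off the fibres through the nonzero entry T[1,2,1] = 6.
The mode-1 fibre T[:,2,1] = [6, 6] gives a = [1, 1] (primitive direction); the mode-2 fibre T[1,:,1] = [0, 6] gives b = [0, 1]; then c[k] = T[1,2,k] / (a[1]·b[2]) = [6, 6, 2] / 1 = [6, 6, 2].
Expanding [1, 1] ⊗ [0, 1] ⊗ [6, 6, 2] reproduces all 12 entries of T, so T = [1, 1] ⊗ [0, 1] ⊗ [6, 6, 2] and rank(T) ≤ 1.
These bounds meet, so rank(T) = 1.

1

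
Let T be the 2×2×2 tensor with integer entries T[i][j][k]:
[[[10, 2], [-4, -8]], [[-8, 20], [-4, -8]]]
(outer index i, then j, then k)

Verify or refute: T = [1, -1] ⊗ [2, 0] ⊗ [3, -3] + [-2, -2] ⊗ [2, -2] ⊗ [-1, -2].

No

Reconstruct entry (1,0,0) from the claimed factors: Σₗ aₗ[1]bₗ[0]cₗ[0] = (-1)·(2)·(3) + (-2)·(2)·(-1) = -2, but T[1,0,0] = -8. The claim is false.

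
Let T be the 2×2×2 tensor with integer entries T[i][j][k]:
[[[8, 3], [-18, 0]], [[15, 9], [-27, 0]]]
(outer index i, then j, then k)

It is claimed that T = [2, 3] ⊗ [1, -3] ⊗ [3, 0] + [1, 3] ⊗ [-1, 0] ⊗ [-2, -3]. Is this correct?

Yes

Reconstruct entrywise from the claimed factors. For example, T[1,0,1] = 9 and Σₗ aₗ[1]bₗ[0]cₗ[1] = (3)·(1)·(0) + (3)·(-1)·(-3) = 9; checking all 8 entries, every one matches. The claim holds.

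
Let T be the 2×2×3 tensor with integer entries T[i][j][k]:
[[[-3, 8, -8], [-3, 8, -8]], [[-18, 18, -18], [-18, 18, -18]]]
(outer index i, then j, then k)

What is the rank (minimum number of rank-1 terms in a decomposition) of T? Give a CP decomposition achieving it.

Lower bound: the mode-3 unfolding of T (rows indexed by k, columns by (i,j) = (0,0), (0,1), (1,0), (1,1)) is [[-3, -3, -18, -18], [8, 8, 18, 18], [-8, -8, -18, -18]].
There the 2×2 minor on rows k ∈ {0, 1}, columns (i,j) ∈ {(0,0), (1,0)} is det [[-3, -18], [8, 18]] = 90 ≠ 0, so this unfolding has rank ≥ 2; CP rank is at least every unfolding rank, so rank(T) ≥ 2. (This is only a lower bound: in general the CP rank may exceed every unfolding rank, so we still need to exhibit 2 rank-1 terms summing to T.)
Upper bound — finding two terms. Every mode-2 slice of T is a multiple of one matrix: T[:,j,:] = b[j]·M with b = [1, 1] and M = [[-3, 8, -8], [-18, 18, -18]] (rows indexed by i, columns by k). So it suffices to write M as a sum of two rank-1 matrices.
Splitting M by its rows (i = 0, 1), M = [1, 0][-3, 8, -8]ᵀ + [0, 1][-18, 18, -18]ᵀ.
Hence T = [1, 0] (x) [1, 1] (x) [-3, 8, -8] + [0, 1] (x) [1, 1] (x) [-18, 18, -18], so rank(T) ≤ 2.
These bounds meet, so rank(T) = 2.
Check entry T[1,0,1] = 18: (0)·(1)·(8) + (1)·(1)·(18) = 18.

rank(T) = 2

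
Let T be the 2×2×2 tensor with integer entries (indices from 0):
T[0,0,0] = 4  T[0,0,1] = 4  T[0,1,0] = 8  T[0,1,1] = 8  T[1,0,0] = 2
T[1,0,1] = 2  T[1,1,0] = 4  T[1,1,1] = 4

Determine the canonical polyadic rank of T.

1

Lower bound: T ≠ 0 (e.g. T[0,0,0] = 4), so rank(T) ≥ 1.
Upper bound: if T = a ⊗ b ⊗ c then every fibre of T is a multiple of the corresponding factor, so read the factors off the fibres through the nonzero entry T[0,0,0] = 4.
The mode-1 fibre T[:,0,0] = [4, 2] gives a = [2, 1] (primitive direction); the mode-2 fibre T[0,:,0] = [4, 8] gives b = [1, 2]; then c[k] = T[0,0,k] / (a[0]·b[0]) = [4, 4] / 2 = [2, 2].
Expanding [2, 1] ⊗ [1, 2] ⊗ [2, 2] reproduces all 8 entries of T, so T = [2, 1] ⊗ [1, 2] ⊗ [2, 2] and rank(T) ≤ 1.
These bounds meet, so rank(T) = 1.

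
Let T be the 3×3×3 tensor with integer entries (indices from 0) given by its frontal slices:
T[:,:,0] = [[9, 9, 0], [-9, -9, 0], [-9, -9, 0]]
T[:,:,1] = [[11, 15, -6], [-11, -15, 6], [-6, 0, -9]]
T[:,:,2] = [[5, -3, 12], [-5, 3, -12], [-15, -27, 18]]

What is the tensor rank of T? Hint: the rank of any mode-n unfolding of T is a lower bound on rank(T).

2

Lower bound: the mode-3 unfolding of T (rows indexed by k, columns by (i,j) = (0,0), (0,1), (0,2), (1,0), (1,1), (1,2), (2,0), (2,1), (2,2)) is [[9, 9, 0, -9, -9, 0, -9, -9, 0], [11, 15, -6, -11, -15, 6, -6, 0, -9], [5, -3, 12, -5, 3, -12, -15, -27, 18]].
There the 2×2 minor on rows k ∈ {0, 1}, columns (i,j) ∈ {(0,0), (0,1)} is det [[9, 9], [11, 15]] = 36 ≠ 0, so this unfolding has rank ≥ 2; CP rank is at least every unfolding rank, so rank(T) ≥ 2. (Unfolding ranks only ever bound the CP rank from below — rank(T) can be strictly larger than all of them — so the matching upper bound has to come from an explicit 2-term decomposition.)
Upper bound — finding two terms. Write S_k = T[:,:,k] for the frontal slices: S₀ = [[9, 9, 0], [-9, -9, 0], [-9, -9, 0]], S₁ = [[11, 15, -6], [-11, -15, 6], [-6, 0, -9]], S₂ = [[5, -3, 12], [-5, 3, -12], [-15, -27, 18]].
If T = a₁ ∘ b₁ ∘ c₁ + a₂ ∘ b₂ ∘ c₂ then each S_k = c₁[k]·a₁b₁ᵀ + c₂[k]·a₂b₂ᵀ. S₀ and S₁ are linearly independent, so a₁b₁ᵀ and a₂b₂ᵀ must span the same plane of matrices: they are the rank-1 matrices of the form x·S₀ + y·S₁.
The 2×2 minor of x·S₀ + y·S₁ on rows {0,2}, columns {0,1} is 90·xy + 90·y² = 90·(y)(x + y), vanishing at (x:y) = (1:0) and (1:-1).
M₁ = S₀ = [[9, 9, 0], [-9, -9, 0], [-9, -9, 0]] = 9·(1, -1, -1)(1, 1, 0)ᵀ and M₂ = S₀ − S₁ = [[-2, -6, 6], [2, 6, -6], [-3, -9, 9]] = −(2, -2, 3)(1, 3, -3)ᵀ, so take a₁ = (1, -1, -1), b₁ = (1, 1, 0), a₂ = (2, -2, 3), b₂ = (1, 3, -3).
Each slice is an integer combination of E₁ = a₁b₁ᵀ and E₂ = a₂b₂ᵀ: S₀ = 9·E₁, S₁ = 9·E₁ + E₂, S₂ = 9·E₁ − 2·E₂; reading off coefficients, c₁ = (9, 9, 9) and c₂ = (0, 1, -2).
Hence T = (1, -1, -1) ∘ (1, 1, 0) ∘ (9, 9, 9) + (2, -2, 3) ∘ (1, 3, -3) ∘ (0, 1, -2), so rank(T) ≤ 2.
These bounds meet, so rank(T) = 2.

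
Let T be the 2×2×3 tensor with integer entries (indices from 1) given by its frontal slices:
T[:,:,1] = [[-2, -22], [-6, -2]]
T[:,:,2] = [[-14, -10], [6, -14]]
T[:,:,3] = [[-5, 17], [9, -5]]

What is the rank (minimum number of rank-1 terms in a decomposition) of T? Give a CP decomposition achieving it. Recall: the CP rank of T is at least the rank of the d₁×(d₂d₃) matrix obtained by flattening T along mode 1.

rank(T) = 2

Lower bound: the mode-2 unfolding of T (rows indexed by j, columns by (i,k) = (1,1), (1,2), (1,3), (2,1), (2,2), (2,3)) is [[-2, -14, -5, -6, 6, 9], [-22, -10, 17, -2, -14, -5]].
There the 2×2 minor on rows j ∈ {1, 2}, columns (i,k) ∈ {(1,1), (1,2)} is det [[-2, -14], [-22, -10]] = -288 ≠ 0, so this unfolding has rank ≥ 2; CP rank is at least every unfolding rank, so rank(T) ≥ 2. (Unfolding ranks only ever bound the CP rank from below — rank(T) can be strictly larger than all of them — so the matching upper bound has to come from an explicit 2-term decomposition.)
Upper bound — finding two terms. Write S_k = T[:,:,k] for the frontal slices: S₁ = [[-2, -22], [-6, -2]], S₂ = [[-14, -10], [6, -14]], S₃ = [[-5, 17], [9, -5]].
If T = a₁ ⊗ b₁ ⊗ c₁ + a₂ ⊗ b₂ ⊗ c₂ then each S_k = c₁[k]·a₁b₁ᵀ + c₂[k]·a₂b₂ᵀ. S₁ and S₂ are linearly independent, so a₁b₁ᵀ and a₂b₂ᵀ must span the same plane of matrices: they are the rank-1 matrices of the form x·S₁ + y·S₂.
det(x·S₁ + y·S₂) is −128·x² + 128·xy + 256·y² = (-128)·(x − 2·y)(x + y), vanishing at (x:y) = (2:1) and (1:-1).
M₁ = 2·S₁ + S₂ = [[-18, -54], [-6, -18]] = (-6)·[3, 1][1, 3]ᵀ and M₂ = S₁ − S₂ = [[12, -12], [-12, 12]] = 12·[1, -1][1, -1]ᵀ, so take a₁ = [3, 1], b₁ = [1, 3], a₂ = [1, -1], b₂ = [1, -1].
Each slice is an integer combination of E₁ = a₁b₁ᵀ and E₂ = a₂b₂ᵀ: S₁ = −2·E₁ + 4·E₂, S₂ = −2·E₁ − 8·E₂, S₃ = E₁ − 8·E₂; reading off coefficients, c₁ = [-2, -2, 1] and c₂ = [4, -8, -8].
Hence T = [3, 1] ⊗ [1, 3] ⊗ [-2, -2, 1] + [1, -1] ⊗ [1, -1] ⊗ [4, -8, -8], so rank(T) ≤ 2.
These bounds meet, so rank(T) = 2.
Check entry T[1,1,1] = -2: (3)·(1)·(-2) + (1)·(1)·(4) = -2.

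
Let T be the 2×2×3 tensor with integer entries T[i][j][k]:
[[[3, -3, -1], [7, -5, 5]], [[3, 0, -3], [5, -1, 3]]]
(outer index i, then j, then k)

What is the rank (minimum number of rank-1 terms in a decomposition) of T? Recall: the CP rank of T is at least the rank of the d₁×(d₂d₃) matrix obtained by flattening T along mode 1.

3

Lower bound: in the mode-3 unfolding of T (rows indexed by k, columns by (i,j)) the 3×3 minor on rows k ∈ {0, 1, 2}, columns (i,j) ∈ {(0,0), (0,1), (1,0)} is det [[3, 7, 3], [-3, -5, 0], [-1, 5, -3]] = -78 ≠ 0, so that unfolding has rank ≥ 3 and hence rank(T) ≥ 3 (CP rank is at least every unfolding rank, though it can be larger).
Upper bound: T is a sum of 3 rank-1 terms, T = [1, -1] ⊗ [1, 1] ⊗ [-1, -1, 1] + [1, 1] ⊗ [1, -2] ⊗ [0, 0, -2] + [2, 1] ⊗ [1, 2] ⊗ [2, -1, 0] (one valid choice — decompositions are not unique — normalised so each a, b is primitive with positive first nonzero entry; check it by expanding all entries), so rank(T) ≤ 3.
These bounds meet, so rank(T) = 3.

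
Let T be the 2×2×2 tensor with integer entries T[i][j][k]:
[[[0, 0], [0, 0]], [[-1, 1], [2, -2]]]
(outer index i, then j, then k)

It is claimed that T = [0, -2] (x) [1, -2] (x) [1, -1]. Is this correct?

No

Reconstruct entry (1,0,0) from the claimed factors: Σₗ aₗ[1]bₗ[0]cₗ[0] = (-2)·(1)·(1) = -2, but T[1,0,0] = -1. The claim is false.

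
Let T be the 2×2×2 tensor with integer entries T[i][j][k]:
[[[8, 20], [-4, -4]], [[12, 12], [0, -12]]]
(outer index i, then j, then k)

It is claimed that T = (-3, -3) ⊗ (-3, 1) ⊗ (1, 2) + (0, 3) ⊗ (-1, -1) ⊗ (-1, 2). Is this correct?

No

Reconstruct entry (0,0,0) from the claimed factors: Σₗ aₗ[0]bₗ[0]cₗ[0] = (-3)·(-3)·(1) + (0)·(-1)·(-1) = 9, but T[0,0,0] = 8. The claim is false.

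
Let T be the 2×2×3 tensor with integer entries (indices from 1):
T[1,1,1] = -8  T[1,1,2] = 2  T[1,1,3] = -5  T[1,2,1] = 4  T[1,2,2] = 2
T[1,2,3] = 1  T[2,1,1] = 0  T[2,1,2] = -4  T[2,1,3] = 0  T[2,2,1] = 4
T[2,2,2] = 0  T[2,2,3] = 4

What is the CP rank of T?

3

Lower bound: the mode-3 unfolding of T (rows indexed by k, columns by (i,j) = (1,1), (1,2), (2,1), (2,2)) is [[-8, 4, 0, 4], [2, 2, -4, 0], [-5, 1, 0, 4]].
There the 3×3 minor on rows k ∈ {1, 2, 3}, columns (i,j) ∈ {(1,1), (1,2), (2,1)} is det [[-8, 4, 0], [2, 2, -4], [-5, 1, 0]] = 48 ≠ 0, so this unfolding has rank ≥ 3; CP rank is at least every unfolding rank, so rank(T) ≥ 3. (Unfolding ranks only ever bound the CP rank from below — rank(T) can be strictly larger than all of them — so the matching upper bound has to come from an explicit 3-term decomposition.)
Upper bound: T is a sum of 3 rank-1 terms, T = [1, -1] (x) [1, 0] (x) [-4, 4, -4] + [1, 0] (x) [1, -1] (x) [-2, -2, 1] + [1, 2] (x) [1, -1] (x) [-2, 0, -2] (one valid choice — decompositions are not unique — normalised so each a, b is primitive with positive first nonzero entry; check it by expanding all entries), so rank(T) ≤ 3.
These bounds meet, so rank(T) = 3.
Check entry T[2,2,3] = 4: (-1)·(0)·(-4) + (0)·(-1)·(1) + (2)·(-1)·(-2) = 4.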